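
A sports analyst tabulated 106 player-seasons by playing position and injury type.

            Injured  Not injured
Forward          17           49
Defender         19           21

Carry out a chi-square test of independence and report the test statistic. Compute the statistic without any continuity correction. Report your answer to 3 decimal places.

Row totals: 66, 40. Column totals: 36, 70. Grand total N = 106.
Expected counts (row total × column total / N):
  Forward, Injured: 66×36/106 = 22.4151
  Forward, Not injured: 66×70/106 = 43.5849
  Defender, Injured: 40×36/106 = 13.5849
  Defender, Not injured: 40×70/106 = 26.4151
Contributions (O − E)²/E:
  (17 − 22.4151)²/22.4151 = 1.3082
  (49 − 43.5849)²/43.5849 = 0.6728
  (19 − 13.5849)²/13.5849 = 2.1585
  (21 − 26.4151)²/26.4151 = 1.1101
χ² = 1.3082 + 0.6728 + 2.1585 + 1.1101 = 5.250

5.250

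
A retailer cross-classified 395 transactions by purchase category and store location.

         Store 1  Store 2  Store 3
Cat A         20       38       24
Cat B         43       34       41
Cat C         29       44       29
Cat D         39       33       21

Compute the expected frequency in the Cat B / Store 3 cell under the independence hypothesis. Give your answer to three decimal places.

34.354

Row total (Cat B) = 118; column total (Store 3) = 115; grand total N = 395.
Expected count = (row total × column total) / N = 118 × 115 / 395 = 34.354.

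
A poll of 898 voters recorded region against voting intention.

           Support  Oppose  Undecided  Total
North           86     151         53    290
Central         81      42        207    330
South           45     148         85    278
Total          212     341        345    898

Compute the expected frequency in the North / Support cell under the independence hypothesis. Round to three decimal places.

68.463

Row total (North) = 290; column total (Support) = 212; grand total N = 898.
Expected count = (row total × column total) / N = 290 × 212 / 898 = 68.463.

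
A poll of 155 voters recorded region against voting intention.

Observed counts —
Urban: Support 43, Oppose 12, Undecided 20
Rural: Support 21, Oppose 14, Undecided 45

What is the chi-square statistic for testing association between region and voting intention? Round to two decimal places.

Row totals: 75, 80. Column totals: 64, 26, 65. Grand total N = 155.
Expected counts (row total × column total / N):
  Urban, Support: 75×64/155 = 30.9677
  Urban, Oppose: 75×26/155 = 12.5806
  Urban, Undecided: 75×65/155 = 31.4516
  Rural, Support: 80×64/155 = 33.0323
  Rural, Oppose: 80×26/155 = 13.4194
  Rural, Undecided: 80×65/155 = 33.5484
Contributions (O − E)²/E:
  (43 − 30.9677)²/30.9677 = 4.6751
  (12 − 12.5806)²/12.5806 = 0.0268
  (20 − 31.4516)²/31.4516 = 4.1696
  (21 − 33.0323)²/33.0323 = 4.3829
  (14 − 13.4194)²/13.4194 = 0.0251
  (45 − 33.5484)²/33.5484 = 3.9090
χ² = 4.6751 + 0.0268 + 4.1696 + 4.3829 + 0.0251 + 3.9090 = 17.19

17.19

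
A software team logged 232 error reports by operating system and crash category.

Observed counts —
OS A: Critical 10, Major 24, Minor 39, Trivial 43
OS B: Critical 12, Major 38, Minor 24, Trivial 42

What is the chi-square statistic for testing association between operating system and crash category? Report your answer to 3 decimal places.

Row totals: 116, 116. Column totals: 22, 62, 63, 85. Grand total N = 232.
Expected counts (row total × column total / N):
  OS A, Critical: 116×22/232 = 11.0000
  OS A, Major: 116×62/232 = 31.0000
  OS A, Minor: 116×63/232 = 31.5000
  OS A, Trivial: 116×85/232 = 42.5000
  OS B, Critical: 116×22/232 = 11.0000
  OS B, Major: 116×62/232 = 31.0000
  OS B, Minor: 116×63/232 = 31.5000
  OS B, Trivial: 116×85/232 = 42.5000
Contributions (O − E)²/E:
  (10 − 11.0000)²/11.0000 = 0.0909
  (24 − 31.0000)²/31.0000 = 1.5806
  (39 − 31.5000)²/31.5000 = 1.7857
  (43 − 42.5000)²/42.5000 = 0.0059
  (12 − 11.0000)²/11.0000 = 0.0909
  (38 − 31.0000)²/31.0000 = 1.5806
  (24 − 31.5000)²/31.5000 = 1.7857
  (42 − 42.5000)²/42.5000 = 0.0059
χ² = 0.0909 + 1.5806 + 1.7857 + 0.0059 + 0.0909 + 1.5806 + 1.7857 + 0.0059 = 6.926

6.926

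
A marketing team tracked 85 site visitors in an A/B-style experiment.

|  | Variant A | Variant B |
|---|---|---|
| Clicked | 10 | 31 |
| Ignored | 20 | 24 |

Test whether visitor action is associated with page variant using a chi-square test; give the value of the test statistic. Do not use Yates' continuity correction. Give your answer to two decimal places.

Row totals: 41, 44. Column totals: 30, 55. Grand total N = 85.
Expected counts (row total × column total / N):
  Clicked, Variant A: 41×30/85 = 14.471
  Clicked, Variant B: 41×55/85 = 26.529
  Ignored, Variant A: 44×30/85 = 15.529
  Ignored, Variant B: 44×55/85 = 28.471
Contributions (O − E)²/E:
  (10 − 14.471)²/14.471 = 1.3814
  (31 − 26.529)²/26.529 = 0.7535
  (20 − 15.529)²/15.529 = 1.2873
  (24 − 28.471)²/28.471 = 0.7021
χ² = 1.3814 + 0.7535 + 1.2873 + 0.7021 = 4.12

4.12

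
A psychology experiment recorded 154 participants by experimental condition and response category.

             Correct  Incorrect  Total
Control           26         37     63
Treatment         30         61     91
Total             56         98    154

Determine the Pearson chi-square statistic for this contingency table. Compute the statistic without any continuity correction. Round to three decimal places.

1.109

Grand total N = 154.
Expected counts (row total × column total / N):
  Control, Correct: 63×56/154 = 22.9091
  Control, Incorrect: 63×98/154 = 40.0909
  Treatment, Correct: 91×56/154 = 33.0909
  Treatment, Incorrect: 91×98/154 = 57.9091
Contributions (O − E)²/E:
  (26 − 22.9091)²/22.9091 = 0.4170
  (37 − 40.0909)²/40.0909 = 0.2383
  (30 − 33.0909)²/33.0909 = 0.2887
  (61 − 57.9091)²/57.9091 = 0.1650
χ² = 0.4170 + 0.2383 + 0.2887 + 0.1650 = 1.109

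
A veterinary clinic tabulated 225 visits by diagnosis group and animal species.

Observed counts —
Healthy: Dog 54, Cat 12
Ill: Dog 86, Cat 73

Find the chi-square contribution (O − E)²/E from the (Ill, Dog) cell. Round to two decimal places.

Row total (Ill) = 159; column total (Dog) = 140; N = 225.
Expected count E = 159 × 140 / 225 = 98.933.
Contribution = (O − E)²/E = (86 − 98.933)² / 98.933 = 1.69.

1.69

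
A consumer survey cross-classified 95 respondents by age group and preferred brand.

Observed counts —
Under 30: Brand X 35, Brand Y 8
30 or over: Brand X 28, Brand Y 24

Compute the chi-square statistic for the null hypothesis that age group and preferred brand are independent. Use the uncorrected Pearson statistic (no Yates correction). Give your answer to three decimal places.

Row totals: 43, 52. Column totals: 63, 32. Grand total N = 95.
Expected counts (row total × column total / N):
  Under 30, Brand X: 43×63/95 = 28.5158
  Under 30, Brand Y: 43×32/95 = 14.4842
  30 or over, Brand X: 52×63/95 = 34.4842
  30 or over, Brand Y: 52×32/95 = 17.5158
Contributions (O − E)²/E:
  (35 − 28.5158)²/28.5158 = 1.4744
  (8 − 14.4842)²/14.4842 = 2.9028
  (28 − 34.4842)²/34.4842 = 1.2192
  (24 − 17.5158)²/17.5158 = 2.4004
χ² = 1.4744 + 2.9028 + 1.2192 + 2.4004 = 7.997

7.997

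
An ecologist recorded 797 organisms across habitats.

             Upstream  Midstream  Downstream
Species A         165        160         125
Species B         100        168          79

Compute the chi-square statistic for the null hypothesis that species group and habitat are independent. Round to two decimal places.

Row totals: 450, 347. Column totals: 265, 328, 204. Grand total N = 797.
Expected counts (row total × column total / N):
  Species A, Upstream: 450×265/797 = 149.624
  Species A, Midstream: 450×328/797 = 185.194
  Species A, Downstream: 450×204/797 = 115.182
  Species B, Upstream: 347×265/797 = 115.376
  Species B, Midstream: 347×328/797 = 142.806
  Species B, Downstream: 347×204/797 = 88.818
Contributions (O − E)²/E:
  (165 − 149.624)²/149.624 = 1.5801
  (160 − 185.194)²/185.194 = 3.4274
  (125 − 115.182)²/115.182 = 0.8369
  (100 − 115.376)²/115.376 = 2.0491
  (168 − 142.806)²/142.806 = 4.4448
  (79 − 88.818)²/88.818 = 1.0853
χ² = 1.5801 + 3.4274 + 0.8369 + 2.0491 + 4.4448 + 1.0853 = 13.42

13.42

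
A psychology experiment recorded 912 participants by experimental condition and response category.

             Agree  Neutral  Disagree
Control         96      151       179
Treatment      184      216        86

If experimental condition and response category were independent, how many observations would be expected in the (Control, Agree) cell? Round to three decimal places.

130.789

Row total (Control) = 426; column total (Agree) = 280; grand total N = 912.
Expected count = (row total × column total) / N = 426 × 280 / 912 = 130.789.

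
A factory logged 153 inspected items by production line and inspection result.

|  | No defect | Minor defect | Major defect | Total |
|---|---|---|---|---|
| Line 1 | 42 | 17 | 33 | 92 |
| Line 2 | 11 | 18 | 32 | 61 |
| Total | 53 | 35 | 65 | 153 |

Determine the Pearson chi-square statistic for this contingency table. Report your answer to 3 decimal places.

Grand total N = 153.
Expected counts (row total × column total / N):
  Line 1, No defect: 92×53/153 = 31.8693
  Line 1, Minor defect: 92×35/153 = 21.0458
  Line 1, Major defect: 92×65/153 = 39.0850
  Line 2, No defect: 61×53/153 = 21.1307
  Line 2, Minor defect: 61×35/153 = 13.9542
  Line 2, Major defect: 61×65/153 = 25.9150
Contributions (O − E)²/E:
  (42 − 31.8693)²/31.8693 = 3.2204
  (17 − 21.0458)²/21.0458 = 0.7778
  (33 − 39.0850)²/39.0850 = 0.9474
  (11 − 21.1307)²/21.1307 = 4.8570
  (18 − 13.9542)²/13.9542 = 1.1730
  (32 − 25.9150)²/25.9150 = 1.4288
χ² = 3.2204 + 0.7778 + 0.9474 + 4.8570 + 1.1730 + 1.4288 = 12.404

12.404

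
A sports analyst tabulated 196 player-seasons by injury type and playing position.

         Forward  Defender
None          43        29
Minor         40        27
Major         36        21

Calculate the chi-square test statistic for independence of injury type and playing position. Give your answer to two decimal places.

Row totals: 72, 67, 57. Column totals: 119, 77. Grand total N = 196.
Expected counts (row total × column total / N):
  None, Forward: 72×119/196 = 43.714
  None, Defender: 72×77/196 = 28.286
  Minor, Forward: 67×119/196 = 40.679
  Minor, Defender: 67×77/196 = 26.321
  Major, Forward: 57×119/196 = 34.607
  Major, Defender: 57×77/196 = 22.393
Contributions (O − E)²/E:
  (43 − 43.714)²/43.714 = 0.0117
  (29 − 28.286)²/28.286 = 0.0180
  (40 − 40.679)²/40.679 = 0.0113
  (27 − 26.321)²/26.321 = 0.0175
  (36 − 34.607)²/34.607 = 0.0561
  (21 − 22.393)²/22.393 = 0.0867
χ² = 0.0117 + 0.0180 + 0.0113 + 0.0175 + 0.0561 + 0.0867 = 0.20

0.20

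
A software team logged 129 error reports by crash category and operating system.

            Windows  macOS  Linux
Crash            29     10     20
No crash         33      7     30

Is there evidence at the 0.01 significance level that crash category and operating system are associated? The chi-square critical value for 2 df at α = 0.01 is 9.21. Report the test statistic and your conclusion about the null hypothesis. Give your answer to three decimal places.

Row totals: 59, 70. Column totals: 62, 17, 50. Grand total N = 129.
Expected counts (row total × column total / N):
  Crash, Windows: 59×62/129 = 28.3566
  Crash, macOS: 59×17/129 = 7.7752
  Crash, Linux: 59×50/129 = 22.8682
  No crash, Windows: 70×62/129 = 33.6434
  No crash, macOS: 70×17/129 = 9.2248
  No crash, Linux: 70×50/129 = 27.1318
Contributions (O − E)²/E:
  (29 − 28.3566)²/28.3566 = 0.0146
  (10 − 7.7752)²/7.7752 = 0.6366
  (20 − 22.8682)²/22.8682 = 0.3597
  (33 − 33.6434)²/33.6434 = 0.0123
  (7 − 9.2248)²/9.2248 = 0.5366
  (30 − 27.1318)²/27.1318 = 0.3032
χ² = 0.0146 + 0.6366 + 0.3597 + 0.0123 + 0.5366 + 0.3032 = 1.863
df = (2−1)(3−1) = 2. Since 1.863 < 9.21, fail to reject the null hypothesis of independence at α = 0.01.

1.863; fail to reject H₀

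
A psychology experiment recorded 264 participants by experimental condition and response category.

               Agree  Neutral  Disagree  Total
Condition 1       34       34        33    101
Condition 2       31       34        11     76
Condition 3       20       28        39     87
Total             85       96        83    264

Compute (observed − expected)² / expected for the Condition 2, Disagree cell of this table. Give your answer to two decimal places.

Row total (Condition 2) = 76; column total (Disagree) = 83; N = 264.
Expected count E = 76 × 83 / 264 = 23.894.
Contribution = (O − E)²/E = (11 − 23.894)² / 23.894 = 6.96.

6.96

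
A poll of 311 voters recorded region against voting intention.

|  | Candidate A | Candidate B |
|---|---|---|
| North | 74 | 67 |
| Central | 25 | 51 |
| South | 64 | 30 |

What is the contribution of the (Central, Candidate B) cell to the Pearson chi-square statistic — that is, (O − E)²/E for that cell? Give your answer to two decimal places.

Row total (Central) = 76; column total (Candidate B) = 148; N = 311.
Expected count E = 76 × 148 / 311 = 36.167.
Contribution = (O − E)²/E = (51 − 36.167)² / 36.167 = 6.08.

6.08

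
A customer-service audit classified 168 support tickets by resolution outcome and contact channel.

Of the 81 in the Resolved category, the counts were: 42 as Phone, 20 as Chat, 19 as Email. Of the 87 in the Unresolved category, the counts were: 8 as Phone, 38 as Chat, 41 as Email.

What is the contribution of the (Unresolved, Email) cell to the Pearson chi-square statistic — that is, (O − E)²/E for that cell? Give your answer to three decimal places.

3.173

Row total (Unresolved) = 87; column total (Email) = 60; N = 168.
Expected count E = 87 × 60 / 168 = 31.07143.
Contribution = (O − E)²/E = (41 − 31.07143)² / 31.07143 = 3.173.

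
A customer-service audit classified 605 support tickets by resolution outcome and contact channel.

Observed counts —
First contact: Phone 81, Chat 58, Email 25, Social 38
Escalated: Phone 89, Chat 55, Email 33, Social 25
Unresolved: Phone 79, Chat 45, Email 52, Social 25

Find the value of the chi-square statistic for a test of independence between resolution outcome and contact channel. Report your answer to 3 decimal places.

Row totals: 202, 202, 201. Column totals: 249, 158, 110, 88. Grand total N = 605.
Expected counts (row total × column total / N):
  First contact, Phone: 202×249/605 = 83.13719
  First contact, Chat: 202×158/605 = 52.75372
  First contact, Email: 202×110/605 = 36.72727
  First contact, Social: 202×88/605 = 29.38182
  Escalated, Phone: 202×249/605 = 83.13719
  Escalated, Chat: 202×158/605 = 52.75372
  Escalated, Email: 202×110/605 = 36.72727
  Escalated, Social: 202×88/605 = 29.38182
  Unresolved, Phone: 201×249/605 = 82.72562
  Unresolved, Chat: 201×158/605 = 52.49256
  Unresolved, Email: 201×110/605 = 36.54545
  Unresolved, Social: 201×88/605 = 29.23636
Contributions (O − E)²/E:
  (81 − 83.13719)²/83.13719 = 0.0549
  (58 − 52.75372)²/52.75372 = 0.5217
  (25 − 36.72727)²/36.72727 = 3.7446
  (38 − 29.38182)²/29.38182 = 2.5279
  (89 − 83.13719)²/83.13719 = 0.4134
  (55 − 52.75372)²/52.75372 = 0.0956
  (33 − 36.72727)²/36.72727 = 0.3783
  (25 − 29.38182)²/29.38182 = 0.6535
  (79 − 82.72562)²/82.72562 = 0.1678
  (45 − 52.49256)²/52.49256 = 1.0695
  (52 − 36.54545)²/36.54545 = 6.5355
  (25 − 29.23636)²/29.23636 = 0.6139
χ² = 0.0549 + 0.5217 + 3.7446 + 2.5279 + 0.4134 + 0.0956 + 0.3783 + 0.6535 + 0.1678 + 1.0695 + 6.5355 + 0.6139 = 16.777

16.777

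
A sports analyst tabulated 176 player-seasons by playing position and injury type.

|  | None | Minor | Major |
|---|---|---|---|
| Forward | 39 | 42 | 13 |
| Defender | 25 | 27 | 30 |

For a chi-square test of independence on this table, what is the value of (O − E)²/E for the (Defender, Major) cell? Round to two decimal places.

4.96

Row total (Defender) = 82; column total (Major) = 43; N = 176.
Expected count E = 82 × 43 / 176 = 20.034.
Contribution = (O − E)²/E = (30 − 20.034)² / 20.034 = 4.96.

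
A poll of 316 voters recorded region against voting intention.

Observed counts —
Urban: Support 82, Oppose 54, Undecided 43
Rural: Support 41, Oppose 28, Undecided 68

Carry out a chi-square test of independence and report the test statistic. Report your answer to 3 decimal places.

22.354

Row totals: 179, 137. Column totals: 123, 82, 111. Grand total N = 316.
Expected counts (row total × column total / N):
  Urban, Support: 179×123/316 = 69.6741
  Urban, Oppose: 179×82/316 = 46.4494
  Urban, Undecided: 179×111/316 = 62.8766
  Rural, Support: 137×123/316 = 53.3259
  Rural, Oppose: 137×82/316 = 35.5506
  Rural, Undecided: 137×111/316 = 48.1234
Contributions (O − E)²/E:
  (82 − 69.6741)²/69.6741 = 2.1805
  (54 − 46.4494)²/46.4494 = 1.2274
  (43 − 62.8766)²/62.8766 = 6.2834
  (41 − 53.3259)²/53.3259 = 2.8490
  (28 − 35.5506)²/35.5506 = 1.6037
  (68 − 48.1234)²/48.1234 = 8.2097
χ² = 2.1805 + 1.2274 + 6.2834 + 2.8490 + 1.6037 + 8.2097 = 22.354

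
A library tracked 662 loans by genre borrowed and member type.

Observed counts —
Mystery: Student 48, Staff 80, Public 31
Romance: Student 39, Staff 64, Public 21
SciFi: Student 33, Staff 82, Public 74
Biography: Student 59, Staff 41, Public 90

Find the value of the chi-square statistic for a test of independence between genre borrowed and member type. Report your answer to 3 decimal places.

Row totals: 159, 124, 189, 190. Column totals: 179, 267, 216. Grand total N = 662.
Expected counts (row total × column total / N):
  Mystery, Student: 159×179/662 = 42.9924
  Mystery, Staff: 159×267/662 = 64.1284
  Mystery, Public: 159×216/662 = 51.8792
  Romance, Student: 124×179/662 = 33.5287
  Romance, Staff: 124×267/662 = 50.0121
  Romance, Public: 124×216/662 = 40.4592
  SciFi, Student: 189×179/662 = 51.1042
  SciFi, Staff: 189×267/662 = 76.2281
  SciFi, Public: 189×216/662 = 61.6677
  Biography, Student: 190×179/662 = 51.3746
  Biography, Staff: 190×267/662 = 76.6314
  Biography, Public: 190×216/662 = 61.9940
Contributions (O − E)²/E:
  (48 − 42.9924)²/42.9924 = 0.5833
  (80 − 64.1284)²/64.1284 = 3.9282
  (31 − 51.8792)²/51.8792 = 8.4030
  (39 − 33.5287)²/33.5287 = 0.8928
  (64 − 50.0121)²/50.0121 = 3.9123
  (21 − 40.4592)²/40.4592 = 9.3591
  (33 − 51.1042)²/51.1042 = 6.4136
  (82 − 76.2281)²/76.2281 = 0.4370
  (74 − 61.6677)²/61.6677 = 2.4662
  (59 − 51.3746)²/51.3746 = 1.1318
  (41 − 76.6314)²/76.6314 = 16.5676
  (90 − 61.9940)²/61.9940 = 12.6518
χ² = 0.5833 + 3.9282 + 8.4030 + 0.8928 + 3.9123 + 9.3591 + 6.4136 + 0.4370 + 2.4662 + 1.1318 + 16.5676 + 12.6518 = 66.747

66.747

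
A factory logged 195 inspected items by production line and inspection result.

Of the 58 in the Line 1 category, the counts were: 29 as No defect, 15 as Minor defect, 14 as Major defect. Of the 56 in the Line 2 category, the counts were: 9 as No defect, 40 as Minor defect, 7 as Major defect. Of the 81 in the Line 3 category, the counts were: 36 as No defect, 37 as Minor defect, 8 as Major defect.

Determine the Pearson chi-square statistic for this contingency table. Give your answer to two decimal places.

27.71

Row totals: 58, 56, 81. Column totals: 74, 92, 29. Grand total N = 195.
Expected counts (row total × column total / N):
  Line 1, No defect: 58×74/195 = 22.010
  Line 1, Minor defect: 58×92/195 = 27.364
  Line 1, Major defect: 58×29/195 = 8.626
  Line 2, No defect: 56×74/195 = 21.251
  Line 2, Minor defect: 56×92/195 = 26.421
  Line 2, Major defect: 56×29/195 = 8.328
  Line 3, No defect: 81×74/195 = 30.738
  Line 3, Minor defect: 81×92/195 = 38.215
  Line 3, Major defect: 81×29/195 = 12.046
Contributions (O − E)²/E:
  (29 − 22.010)²/22.010 = 2.2199
  (15 − 27.364)²/27.364 = 5.5865
  (14 − 8.626)²/8.626 = 3.3480
  (9 − 21.251)²/21.251 = 7.0626
  (40 − 26.421)²/26.421 = 6.9789
  (7 − 8.328)²/8.328 = 0.2118
  (36 − 30.738)²/30.738 = 0.9008
  (37 − 38.215)²/38.215 = 0.0386
  (8 − 12.046)²/12.046 = 1.3590
χ² = 2.2199 + 5.5865 + 3.3480 + 7.0626 + 6.9789 + 0.2118 + 0.9008 + 0.0386 + 1.3590 = 27.71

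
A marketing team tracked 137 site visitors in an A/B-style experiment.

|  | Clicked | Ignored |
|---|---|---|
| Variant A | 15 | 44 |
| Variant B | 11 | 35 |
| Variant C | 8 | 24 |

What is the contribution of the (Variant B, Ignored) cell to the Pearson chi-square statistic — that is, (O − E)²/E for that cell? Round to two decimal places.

Row total (Variant B) = 46; column total (Ignored) = 103; N = 137.
Expected count E = 46 × 103 / 137 = 34.584.
Contribution = (O − E)²/E = (35 − 34.584)² / 34.584 = 0.01.

0.01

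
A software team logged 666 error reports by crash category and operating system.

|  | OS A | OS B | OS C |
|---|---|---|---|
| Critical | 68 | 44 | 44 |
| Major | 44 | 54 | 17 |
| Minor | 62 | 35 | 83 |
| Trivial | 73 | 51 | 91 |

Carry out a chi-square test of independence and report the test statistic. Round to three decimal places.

48.765

Row totals: 156, 115, 180, 215. Column totals: 247, 184, 235. Grand total N = 666.
Expected counts (row total × column total / N):
  Critical, OS A: 156×247/666 = 57.8559
  Critical, OS B: 156×184/666 = 43.0991
  Critical, OS C: 156×235/666 = 55.0450
  Major, OS A: 115×247/666 = 42.6502
  Major, OS B: 115×184/666 = 31.7718
  Major, OS C: 115×235/666 = 40.5781
  Minor, OS A: 180×247/666 = 66.7568
  Minor, OS B: 180×184/666 = 49.7297
  Minor, OS C: 180×235/666 = 63.5135
  Trivial, OS A: 215×247/666 = 79.7372
  Trivial, OS B: 215×184/666 = 59.3994
  Trivial, OS C: 215×235/666 = 75.8634
Contributions (O − E)²/E:
  (68 − 57.8559)²/57.8559 = 1.7786
  (44 − 43.0991)²/43.0991 = 0.0188
  (44 − 55.0450)²/55.0450 = 2.2162
  (44 − 42.6502)²/42.6502 = 0.0427
  (54 − 31.7718)²/31.7718 = 15.5513
  (17 − 40.5781)²/40.5781 = 13.7002
  (62 − 66.7568)²/66.7568 = 0.3389
  (35 − 49.7297)²/49.7297 = 4.3629
  (83 − 63.5135)²/63.5135 = 5.9786
  (73 − 79.7372)²/79.7372 = 0.5692
  (51 − 59.3994)²/59.3994 = 1.1877
  (91 − 75.8634)²/75.8634 = 3.0201
χ² = 1.7786 + 0.0188 + 2.2162 + 0.0427 + 15.5513 + 13.7002 + 0.3389 + 4.3629 + 5.9786 + 0.5692 + 1.1877 + 3.0201 = 48.765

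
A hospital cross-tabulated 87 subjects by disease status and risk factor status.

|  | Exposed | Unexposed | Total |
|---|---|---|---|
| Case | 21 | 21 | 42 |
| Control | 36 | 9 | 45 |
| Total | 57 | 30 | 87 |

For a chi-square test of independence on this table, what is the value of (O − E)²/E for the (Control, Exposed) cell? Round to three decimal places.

1.441

Row total (Control) = 45; column total (Exposed) = 57; N = 87.
Expected count E = 45 × 57 / 87 = 29.4828.
Contribution = (O − E)²/E = (36 − 29.4828)² / 29.4828 = 1.441.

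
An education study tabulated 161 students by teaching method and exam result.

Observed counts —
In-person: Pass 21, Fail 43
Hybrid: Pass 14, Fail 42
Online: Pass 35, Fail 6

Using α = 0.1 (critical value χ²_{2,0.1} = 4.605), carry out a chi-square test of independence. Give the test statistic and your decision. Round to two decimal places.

40.02; reject H₀

Row totals: 64, 56, 41. Column totals: 70, 91. Grand total N = 161.
Expected counts (row total × column total / N):
  In-person, Pass: 64×70/161 = 27.826
  In-person, Fail: 64×91/161 = 36.174
  Hybrid, Pass: 56×70/161 = 24.348
  Hybrid, Fail: 56×91/161 = 31.652
  Online, Pass: 41×70/161 = 17.826
  Online, Fail: 41×91/161 = 23.174
Contributions (O − E)²/E:
  (21 − 27.826)²/27.826 = 1.6745
  (43 − 36.174)²/36.174 = 1.2881
  (14 − 24.348)²/24.348 = 4.3979
  (42 − 31.652)²/31.652 = 3.3831
  (35 − 17.826)²/17.826 = 16.5458
  (6 − 23.174)²/23.174 = 12.7275
χ² = 1.6745 + 1.2881 + 4.3979 + 3.3831 + 16.5458 + 12.7275 = 40.02
df = (3−1)(2−1) = 2. Since 40.02 > 4.605, reject the null hypothesis of independence at α = 0.1.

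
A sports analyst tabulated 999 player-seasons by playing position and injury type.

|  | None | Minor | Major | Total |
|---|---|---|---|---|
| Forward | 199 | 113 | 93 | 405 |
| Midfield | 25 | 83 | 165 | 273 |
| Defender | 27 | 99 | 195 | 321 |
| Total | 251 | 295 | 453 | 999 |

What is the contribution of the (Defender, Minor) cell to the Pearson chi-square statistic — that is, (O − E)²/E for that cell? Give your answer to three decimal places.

0.187

Row total (Defender) = 321; column total (Minor) = 295; N = 999.
Expected count E = 321 × 295 / 999 = 94.78979.
Contribution = (O − E)²/E = (99 − 94.78979)² / 94.78979 = 0.187.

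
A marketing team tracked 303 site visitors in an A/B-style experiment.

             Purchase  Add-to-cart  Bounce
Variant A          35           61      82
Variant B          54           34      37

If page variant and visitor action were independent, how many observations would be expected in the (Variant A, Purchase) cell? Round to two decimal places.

52.28

Row total (Variant A) = 178; column total (Purchase) = 89; grand total N = 303.
Expected count = (row total × column total) / N = 178 × 89 / 303 = 52.28.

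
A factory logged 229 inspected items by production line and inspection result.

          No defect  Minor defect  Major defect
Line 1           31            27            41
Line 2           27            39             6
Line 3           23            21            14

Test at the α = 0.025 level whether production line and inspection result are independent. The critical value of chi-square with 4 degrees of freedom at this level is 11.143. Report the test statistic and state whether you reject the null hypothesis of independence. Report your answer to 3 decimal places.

Row totals: 99, 72, 58. Column totals: 81, 87, 61. Grand total N = 229.
Expected counts (row total × column total / N):
  Line 1, No defect: 99×81/229 = 35.0175
  Line 1, Minor defect: 99×87/229 = 37.6114
  Line 1, Major defect: 99×61/229 = 26.3712
  Line 2, No defect: 72×81/229 = 25.4672
  Line 2, Minor defect: 72×87/229 = 27.3537
  Line 2, Major defect: 72×61/229 = 19.1790
  Line 3, No defect: 58×81/229 = 20.5153
  Line 3, Minor defect: 58×87/229 = 22.0349
  Line 3, Major defect: 58×61/229 = 15.4498
Contributions (O − E)²/E:
  (31 − 35.0175)²/35.0175 = 0.4609
  (27 − 37.6114)²/37.6114 = 2.9938
  (41 − 26.3712)²/26.3712 = 8.1150
  (27 − 25.4672)²/25.4672 = 0.0923
  (39 − 27.3537)²/27.3537 = 4.9586
  (6 − 19.1790)²/19.1790 = 9.0561
  (23 − 20.5153)²/20.5153 = 0.3009
  (21 − 22.0349)²/22.0349 = 0.0486
  (14 − 15.4498)²/15.4498 = 0.1360
χ² = 0.4609 + 2.9938 + 8.1150 + 0.0923 + 4.9586 + 9.0561 + 0.3009 + 0.0486 + 0.1360 = 26.162
df = (3−1)(3−1) = 4. Since 26.162 > 11.143, reject the null hypothesis of independence at α = 0.025.

26.162; reject H₀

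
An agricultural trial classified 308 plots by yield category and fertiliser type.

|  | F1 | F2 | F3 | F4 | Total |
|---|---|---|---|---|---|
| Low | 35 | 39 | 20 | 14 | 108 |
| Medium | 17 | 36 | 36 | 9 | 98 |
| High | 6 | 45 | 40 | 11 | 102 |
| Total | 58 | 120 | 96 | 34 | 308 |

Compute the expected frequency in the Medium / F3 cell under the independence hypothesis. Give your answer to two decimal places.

Row total (Medium) = 98; column total (F3) = 96; grand total N = 308.
Expected count = (row total × column total) / N = 98 × 96 / 308 = 30.55.

30.55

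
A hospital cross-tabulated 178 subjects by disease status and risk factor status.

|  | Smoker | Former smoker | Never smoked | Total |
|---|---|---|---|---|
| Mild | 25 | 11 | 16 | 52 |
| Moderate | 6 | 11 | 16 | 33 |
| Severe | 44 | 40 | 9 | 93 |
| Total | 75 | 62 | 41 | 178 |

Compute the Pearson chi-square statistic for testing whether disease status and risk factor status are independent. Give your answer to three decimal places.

27.955

Grand total N = 178.
Expected counts (row total × column total / N):
  Mild, Smoker: 52×75/178 = 21.9101
  Mild, Former smoker: 52×62/178 = 18.1124
  Mild, Never smoked: 52×41/178 = 11.9775
  Moderate, Smoker: 33×75/178 = 13.9045
  Moderate, Former smoker: 33×62/178 = 11.4944
  Moderate, Never smoked: 33×41/178 = 7.6011
  Severe, Smoker: 93×75/178 = 39.1854
  Severe, Former smoker: 93×62/178 = 32.3933
  Severe, Never smoked: 93×41/178 = 21.4213
Contributions (O − E)²/E:
  (25 − 21.9101)²/21.9101 = 0.4358
  (11 − 18.1124)²/18.1124 = 2.7929
  (16 − 11.9775)²/11.9775 = 1.3509
  (6 − 13.9045)²/13.9045 = 4.4936
  (11 − 11.4944)²/11.4944 = 0.0213
  (16 − 7.6011)²/7.6011 = 9.2804
  (44 − 39.1854)²/39.1854 = 0.5916
  (40 − 32.3933)²/32.3933 = 1.7862
  (9 − 21.4213)²/21.4213 = 7.2026
χ² = 0.4358 + 2.7929 + 1.3509 + 4.4936 + 0.0213 + 9.2804 + 0.5916 + 1.7862 + 7.2026 = 27.955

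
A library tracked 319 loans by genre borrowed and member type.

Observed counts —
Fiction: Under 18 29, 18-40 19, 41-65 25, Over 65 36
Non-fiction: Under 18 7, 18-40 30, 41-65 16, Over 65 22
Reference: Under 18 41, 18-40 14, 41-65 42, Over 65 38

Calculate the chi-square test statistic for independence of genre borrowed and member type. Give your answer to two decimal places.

Row totals: 109, 75, 135. Column totals: 77, 63, 83, 96. Grand total N = 319.
Expected counts (row total × column total / N):
  Fiction, Under 18: 109×77/319 = 26.3103
  Fiction, 18-40: 109×63/319 = 21.5266
  Fiction, 41-65: 109×83/319 = 28.3605
  Fiction, Over 65: 109×96/319 = 32.8025
  Non-fiction, Under 18: 75×77/319 = 18.1034
  Non-fiction, 18-40: 75×63/319 = 14.8119
  Non-fiction, 41-65: 75×83/319 = 19.5141
  Non-fiction, Over 65: 75×96/319 = 22.5705
  Reference, Under 18: 135×77/319 = 32.5862
  Reference, 18-40: 135×63/319 = 26.6614
  Reference, 41-65: 135×83/319 = 35.1254
  Reference, Over 65: 135×96/319 = 40.6270
Contributions (O − E)²/E:
  (29 − 26.3103)²/26.3103 = 0.2750
  (19 − 21.5266)²/21.5266 = 0.2965
  (25 − 28.3605)²/28.3605 = 0.3982
  (36 − 32.8025)²/32.8025 = 0.3117
  (7 − 18.1034)²/18.1034 = 6.8101
  (30 − 14.8119)²/14.8119 = 15.5739
  (16 − 19.5141)²/19.5141 = 0.6328
  (22 − 22.5705)²/22.5705 = 0.0144
  (41 − 32.5862)²/32.5862 = 2.1725
  (14 − 26.6614)²/26.6614 = 6.0129
  (42 − 35.1254)²/35.1254 = 1.3455
  (38 − 40.6270)²/40.6270 = 0.1699
χ² = 0.2750 + 0.2965 + 0.3982 + 0.3117 + 6.8101 + 15.5739 + 0.6328 + 0.0144 + 2.1725 + 6.0129 + 1.3455 + 0.1699 = 34.01

34.01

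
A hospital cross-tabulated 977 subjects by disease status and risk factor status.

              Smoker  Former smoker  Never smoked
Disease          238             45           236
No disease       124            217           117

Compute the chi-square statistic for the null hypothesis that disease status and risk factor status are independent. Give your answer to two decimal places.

185.85

Row totals: 519, 458. Column totals: 362, 262, 353. Grand total N = 977.
Expected counts (row total × column total / N):
  Disease, Smoker: 519×362/977 = 192.301
  Disease, Former smoker: 519×262/977 = 139.179
  Disease, Never smoked: 519×353/977 = 187.520
  No disease, Smoker: 458×362/977 = 169.699
  No disease, Former smoker: 458×262/977 = 122.821
  No disease, Never smoked: 458×353/977 = 165.480
Contributions (O − E)²/E:
  (238 − 192.301)²/192.301 = 10.8601
  (45 − 139.179)²/139.179 = 63.7286
  (236 − 187.520)²/187.520 = 12.5337
  (124 − 169.699)²/169.699 = 12.3065
  (217 − 122.821)²/122.821 = 72.2163
  (117 − 165.480)²/165.480 = 14.2030
χ² = 10.8601 + 63.7286 + 12.5337 + 12.3065 + 72.2163 + 14.2030 = 185.85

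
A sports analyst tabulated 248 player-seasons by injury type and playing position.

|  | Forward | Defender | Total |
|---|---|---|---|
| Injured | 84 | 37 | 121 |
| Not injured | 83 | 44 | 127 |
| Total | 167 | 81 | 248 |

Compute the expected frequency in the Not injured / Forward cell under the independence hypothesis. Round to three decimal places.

85.520

Row total (Not injured) = 127; column total (Forward) = 167; grand total N = 248.
Expected count = (row total × column total) / N = 127 × 167 / 248 = 85.520.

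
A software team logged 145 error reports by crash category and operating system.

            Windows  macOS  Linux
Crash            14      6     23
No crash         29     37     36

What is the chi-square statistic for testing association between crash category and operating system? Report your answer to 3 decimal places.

7.716

Row totals: 43, 102. Column totals: 43, 43, 59. Grand total N = 145.
Expected counts (row total × column total / N):
  Crash, Windows: 43×43/145 = 12.7517
  Crash, macOS: 43×43/145 = 12.7517
  Crash, Linux: 43×59/145 = 17.4966
  No crash, Windows: 102×43/145 = 30.2483
  No crash, macOS: 102×43/145 = 30.2483
  No crash, Linux: 102×59/145 = 41.5034
Contributions (O − E)²/E:
  (14 − 12.7517)²/12.7517 = 0.1222
  (6 − 12.7517)²/12.7517 = 3.5749
  (23 − 17.4966)²/17.4966 = 1.7310
  (29 − 30.2483)²/30.2483 = 0.0515
  (37 − 30.2483)²/30.2483 = 1.5070
  (36 − 41.5034)²/41.5034 = 0.7298
χ² = 0.1222 + 3.5749 + 1.7310 + 0.0515 + 1.5070 + 0.7298 = 7.716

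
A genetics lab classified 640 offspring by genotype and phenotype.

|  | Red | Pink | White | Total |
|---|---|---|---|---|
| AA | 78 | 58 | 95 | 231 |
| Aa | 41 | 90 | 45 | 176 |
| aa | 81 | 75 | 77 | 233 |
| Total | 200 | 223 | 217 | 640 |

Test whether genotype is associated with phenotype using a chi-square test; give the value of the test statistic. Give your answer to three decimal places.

Grand total N = 640.
Expected counts (row total × column total / N):
  AA, Red: 231×200/640 = 72.1875
  AA, Pink: 231×223/640 = 80.4891
  AA, White: 231×217/640 = 78.3234
  Aa, Red: 176×200/640 = 55.0000
  Aa, Pink: 176×223/640 = 61.3250
  Aa, White: 176×217/640 = 59.6750
  aa, Red: 233×200/640 = 72.8125
  aa, Pink: 233×223/640 = 81.1859
  aa, White: 233×217/640 = 79.0016
Contributions (O − E)²/E:
  (78 − 72.1875)²/72.1875 = 0.4680
  (58 − 80.4891)²/80.4891 = 6.2836
  (95 − 78.3234)²/78.3234 = 3.5508
  (41 − 55.0000)²/55.0000 = 3.5636
  (90 − 61.3250)²/61.3250 = 13.4082
  (45 − 59.6750)²/59.6750 = 3.6088
  (81 − 72.8125)²/72.8125 = 0.9207
  (75 − 81.1859)²/81.1859 = 0.4713
  (77 − 79.0016)²/79.0016 = 0.0507
χ² = 0.4680 + 6.2836 + 3.5508 + 3.5636 + 13.4082 + 3.6088 + 0.9207 + 0.4713 + 0.0507 = 32.326

32.326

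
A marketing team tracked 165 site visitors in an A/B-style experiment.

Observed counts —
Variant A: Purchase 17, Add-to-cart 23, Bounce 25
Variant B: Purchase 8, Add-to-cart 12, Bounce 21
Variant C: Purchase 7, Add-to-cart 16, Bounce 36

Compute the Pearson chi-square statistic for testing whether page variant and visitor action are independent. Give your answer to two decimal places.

Row totals: 65, 41, 59. Column totals: 32, 51, 82. Grand total N = 165.
Expected counts (row total × column total / N):
  Variant A, Purchase: 65×32/165 = 12.606
  Variant A, Add-to-cart: 65×51/165 = 20.091
  Variant A, Bounce: 65×82/165 = 32.303
  Variant B, Purchase: 41×32/165 = 7.952
  Variant B, Add-to-cart: 41×51/165 = 12.673
  Variant B, Bounce: 41×82/165 = 20.376
  Variant C, Purchase: 59×32/165 = 11.442
  Variant C, Add-to-cart: 59×51/165 = 18.236
  Variant C, Bounce: 59×82/165 = 29.321
Contributions (O − E)²/E:
  (17 − 12.606)²/12.606 = 1.5316
  (23 − 20.091)²/20.091 = 0.4212
  (25 − 32.303)²/32.303 = 1.6510
  (8 − 7.952)²/7.952 = 0.0003
  (12 − 12.673)²/12.673 = 0.0357
  (21 − 20.376)²/20.376 = 0.0191
  (7 − 11.442)²/11.442 = 1.7245
  (16 − 18.236)²/18.236 = 0.2742
  (36 − 29.321)²/29.321 = 1.5214
χ² = 1.5316 + 0.4212 + 1.6510 + 0.0003 + 0.0357 + 0.0191 + 1.7245 + 0.2742 + 1.5214 = 7.18

7.18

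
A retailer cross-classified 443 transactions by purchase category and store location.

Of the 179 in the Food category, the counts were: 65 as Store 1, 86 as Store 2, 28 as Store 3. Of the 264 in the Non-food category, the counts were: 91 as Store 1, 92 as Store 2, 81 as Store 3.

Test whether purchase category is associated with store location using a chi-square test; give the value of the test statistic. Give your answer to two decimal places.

14.53

Row totals: 179, 264. Column totals: 156, 178, 109. Grand total N = 443.
Expected counts (row total × column total / N):
  Food, Store 1: 179×156/443 = 63.034
  Food, Store 2: 179×178/443 = 71.923
  Food, Store 3: 179×109/443 = 44.043
  Non-food, Store 1: 264×156/443 = 92.966
  Non-food, Store 2: 264×178/443 = 106.077
  Non-food, Store 3: 264×109/443 = 64.957
Contributions (O − E)²/E:
  (65 − 63.034)²/63.034 = 0.0613
  (86 − 71.923)²/71.923 = 2.7552
  (28 − 44.043)²/44.043 = 5.8438
  (91 − 92.966)²/92.966 = 0.0416
  (92 − 106.077)²/106.077 = 1.8681
  (81 − 64.957)²/64.957 = 3.9623
χ² = 0.0613 + 2.7552 + 5.8438 + 0.0416 + 1.8681 + 3.9623 = 14.53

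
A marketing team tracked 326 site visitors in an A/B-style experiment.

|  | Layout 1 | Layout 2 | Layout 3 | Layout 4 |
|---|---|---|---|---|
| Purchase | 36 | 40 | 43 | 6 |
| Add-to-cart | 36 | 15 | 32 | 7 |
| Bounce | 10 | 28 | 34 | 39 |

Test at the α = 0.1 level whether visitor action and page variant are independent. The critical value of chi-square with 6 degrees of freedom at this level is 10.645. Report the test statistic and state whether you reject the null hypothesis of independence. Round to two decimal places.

64.43; reject H₀

Row totals: 125, 90, 111. Column totals: 82, 83, 109, 52. Grand total N = 326.
Expected counts (row total × column total / N):
  Purchase, Layout 1: 125×82/326 = 31.4417
  Purchase, Layout 2: 125×83/326 = 31.8252
  Purchase, Layout 3: 125×109/326 = 41.7945
  Purchase, Layout 4: 125×52/326 = 19.9387
  Add-to-cart, Layout 1: 90×82/326 = 22.6380
  Add-to-cart, Layout 2: 90×83/326 = 22.9141
  Add-to-cart, Layout 3: 90×109/326 = 30.0920
  Add-to-cart, Layout 4: 90×52/326 = 14.3558
  Bounce, Layout 1: 111×82/326 = 27.9202
  Bounce, Layout 2: 111×83/326 = 28.2607
  Bounce, Layout 3: 111×109/326 = 37.1135
  Bounce, Layout 4: 111×52/326 = 17.7055
Contributions (O − E)²/E:
  (36 − 31.4417)²/31.4417 = 0.6608
  (40 − 31.8252)²/31.8252 = 2.0998
  (43 − 41.7945)²/41.7945 = 0.0348
  (6 − 19.9387)²/19.9387 = 9.7442
  (36 − 22.6380)²/22.6380 = 7.8869
  (15 − 22.9141)²/22.9141 = 2.7334
  (32 − 30.0920)²/30.0920 = 0.1210
  (7 − 14.3558)²/14.3558 = 3.7691
  (10 − 27.9202)²/27.9202 = 11.5018
  (28 − 28.2607)²/28.2607 = 0.0024
  (34 − 37.1135)²/37.1135 = 0.2612
  (39 − 17.7055)²/17.7055 = 25.6110
χ² = 0.6608 + 2.0998 + 0.0348 + 9.7442 + 7.8869 + 2.7334 + 0.1210 + 3.7691 + 11.5018 + 0.0024 + 0.2612 + 25.6110 = 64.43
df = (3−1)(4−1) = 6. Since 64.43 > 10.645, reject the null hypothesis of independence at α = 0.1.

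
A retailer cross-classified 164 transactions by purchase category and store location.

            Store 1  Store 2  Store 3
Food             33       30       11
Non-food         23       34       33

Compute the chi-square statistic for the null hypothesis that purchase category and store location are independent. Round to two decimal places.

11.59

Row totals: 74, 90. Column totals: 56, 64, 44. Grand total N = 164.
Expected counts (row total × column total / N):
  Food, Store 1: 74×56/164 = 25.268
  Food, Store 2: 74×64/164 = 28.878
  Food, Store 3: 74×44/164 = 19.854
  Non-food, Store 1: 90×56/164 = 30.732
  Non-food, Store 2: 90×64/164 = 35.122
  Non-food, Store 3: 90×44/164 = 24.146
Contributions (O − E)²/E:
  (33 − 25.268)²/25.268 = 2.3660
  (30 − 28.878)²/28.878 = 0.0436
  (11 − 19.854)²/19.854 = 3.9485
  (23 − 30.732)²/30.732 = 1.9453
  (34 − 35.122)²/35.122 = 0.0358
  (33 − 24.146)²/24.146 = 3.2466
χ² = 2.3660 + 0.0436 + 3.9485 + 1.9453 + 0.0358 + 3.2466 = 11.59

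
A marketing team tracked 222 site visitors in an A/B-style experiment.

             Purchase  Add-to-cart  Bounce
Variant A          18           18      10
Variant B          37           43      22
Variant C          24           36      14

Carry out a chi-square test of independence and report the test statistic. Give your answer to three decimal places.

1.247

Row totals: 46, 102, 74. Column totals: 79, 97, 46. Grand total N = 222.
Expected counts (row total × column total / N):
  Variant A, Purchase: 46×79/222 = 16.3694
  Variant A, Add-to-cart: 46×97/222 = 20.0991
  Variant A, Bounce: 46×46/222 = 9.5315
  Variant B, Purchase: 102×79/222 = 36.2973
  Variant B, Add-to-cart: 102×97/222 = 44.5676
  Variant B, Bounce: 102×46/222 = 21.1351
  Variant C, Purchase: 74×79/222 = 26.3333
  Variant C, Add-to-cart: 74×97/222 = 32.3333
  Variant C, Bounce: 74×46/222 = 15.3333
Contributions (O − E)²/E:
  (18 − 16.3694)²/16.3694 = 0.1624
  (18 − 20.0991)²/20.0991 = 0.2192
  (10 − 9.5315)²/9.5315 = 0.0230
  (37 − 36.2973)²/36.2973 = 0.0136
  (43 − 44.5676)²/44.5676 = 0.0551
  (22 − 21.1351)²/21.1351 = 0.0354
  (24 − 26.3333)²/26.3333 = 0.2067
  (36 − 32.3333)²/32.3333 = 0.4158
  (14 − 15.3333)²/15.3333 = 0.1159
χ² = 0.1624 + 0.2192 + 0.0230 + 0.0136 + 0.0551 + 0.0354 + 0.2067 + 0.4158 + 0.1159 = 1.247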